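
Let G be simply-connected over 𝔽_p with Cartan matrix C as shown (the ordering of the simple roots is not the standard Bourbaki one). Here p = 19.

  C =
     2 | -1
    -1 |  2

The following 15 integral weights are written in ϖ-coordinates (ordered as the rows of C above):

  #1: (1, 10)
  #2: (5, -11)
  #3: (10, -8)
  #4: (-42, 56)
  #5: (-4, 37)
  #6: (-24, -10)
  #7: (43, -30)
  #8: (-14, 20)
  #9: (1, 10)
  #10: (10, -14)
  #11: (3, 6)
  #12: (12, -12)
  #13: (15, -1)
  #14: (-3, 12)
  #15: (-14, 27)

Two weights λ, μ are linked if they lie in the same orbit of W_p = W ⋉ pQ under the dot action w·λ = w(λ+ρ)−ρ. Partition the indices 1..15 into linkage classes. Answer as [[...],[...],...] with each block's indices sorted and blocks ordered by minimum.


A_2 Cartan matrix, 2 simple roots permuted; ρ=(1,1).

Alcove-folded reps (p=19, 15 weights, presented ϖ-order):

    λ_1 → (2, 11)
    λ_2 → (4, 6)
    λ_3 → (4, 7)
    λ_4 → (16, 0)
    λ_5 → (16, 0)
    λ_6 → (4, 6)
    λ_7 → (4, 6)
    λ_8 → (11, 6)
    λ_9 → (2, 11)
    λ_10 → (2, 11)
    λ_11 → (4, 7)
    λ_12 → (2, 11)
    λ_13 → (16, 0)
    λ_14 → (2, 11)
    λ_15 → (4, 6)

5 distinct reps among the 15 weights ⇒ 5 W_19-linkage classes:

[[1, 9, 10, 12, 14], [2, 6, 7, 15], [3, 11], [4, 5, 13], [8]]


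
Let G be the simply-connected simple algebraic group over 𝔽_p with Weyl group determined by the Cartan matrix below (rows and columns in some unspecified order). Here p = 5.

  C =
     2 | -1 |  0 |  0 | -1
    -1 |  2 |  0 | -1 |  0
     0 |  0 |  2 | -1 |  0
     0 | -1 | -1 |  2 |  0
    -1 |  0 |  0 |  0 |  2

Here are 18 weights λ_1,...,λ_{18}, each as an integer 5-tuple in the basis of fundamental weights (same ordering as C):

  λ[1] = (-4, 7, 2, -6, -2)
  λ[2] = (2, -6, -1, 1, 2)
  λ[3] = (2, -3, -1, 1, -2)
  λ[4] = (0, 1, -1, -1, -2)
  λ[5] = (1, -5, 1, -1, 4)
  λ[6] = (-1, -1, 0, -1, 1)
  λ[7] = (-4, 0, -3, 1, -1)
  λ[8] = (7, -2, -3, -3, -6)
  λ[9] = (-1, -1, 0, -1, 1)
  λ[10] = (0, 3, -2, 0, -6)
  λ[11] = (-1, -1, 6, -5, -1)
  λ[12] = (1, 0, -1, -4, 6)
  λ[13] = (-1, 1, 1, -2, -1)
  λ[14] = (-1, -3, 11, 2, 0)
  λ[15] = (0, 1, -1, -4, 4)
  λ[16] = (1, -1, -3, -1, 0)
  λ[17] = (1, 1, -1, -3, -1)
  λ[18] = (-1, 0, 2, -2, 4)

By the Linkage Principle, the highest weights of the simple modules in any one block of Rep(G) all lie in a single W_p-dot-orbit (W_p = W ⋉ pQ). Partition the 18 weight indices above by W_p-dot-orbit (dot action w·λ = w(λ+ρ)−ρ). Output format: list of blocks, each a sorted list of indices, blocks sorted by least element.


C ↔ A_5 under row/col permutation; |W(A_5)| = 720.

W_5-reps of the 18 weights in Ā_5 (same 5-coord order as C):

  1: (0, 1, 1, 1, 0)
  2: (2, 0, 2, 0, 0)
  3: (0, 2, 0, 0, 1)
  4: (0, 2, 0, 0, 1)
  5: (0, 2, 0, 0, 1)
  6: (0, 0, 1, 0, 2)
  7: (0, 2, 0, 0, 1)
  8: (2, 0, 2, 0, 0)
  9: (0, 0, 1, 0, 2)
  10: (4, 0, 0, 0, 0)
  11: (0, 0, 1, 0, 2)
  12: (2, 0, 2, 0, 0)
  13: (0, 1, 1, 1, 0)
  14: (1, 2, 1, 0, 0)
  15: (0, 0, 1, 0, 2)
  16: (0, 2, 0, 0, 1)
  17: (2, 0, 2, 0, 0)
  18: (0, 0, 1, 0, 2)

Linkage partition of the 18 weights (6 classes, p=5):

[[1, 13], [2, 8, 12, 17], [3, 4, 5, 7, 16], [6, 9, 11, 15, 18], [10], [14]]


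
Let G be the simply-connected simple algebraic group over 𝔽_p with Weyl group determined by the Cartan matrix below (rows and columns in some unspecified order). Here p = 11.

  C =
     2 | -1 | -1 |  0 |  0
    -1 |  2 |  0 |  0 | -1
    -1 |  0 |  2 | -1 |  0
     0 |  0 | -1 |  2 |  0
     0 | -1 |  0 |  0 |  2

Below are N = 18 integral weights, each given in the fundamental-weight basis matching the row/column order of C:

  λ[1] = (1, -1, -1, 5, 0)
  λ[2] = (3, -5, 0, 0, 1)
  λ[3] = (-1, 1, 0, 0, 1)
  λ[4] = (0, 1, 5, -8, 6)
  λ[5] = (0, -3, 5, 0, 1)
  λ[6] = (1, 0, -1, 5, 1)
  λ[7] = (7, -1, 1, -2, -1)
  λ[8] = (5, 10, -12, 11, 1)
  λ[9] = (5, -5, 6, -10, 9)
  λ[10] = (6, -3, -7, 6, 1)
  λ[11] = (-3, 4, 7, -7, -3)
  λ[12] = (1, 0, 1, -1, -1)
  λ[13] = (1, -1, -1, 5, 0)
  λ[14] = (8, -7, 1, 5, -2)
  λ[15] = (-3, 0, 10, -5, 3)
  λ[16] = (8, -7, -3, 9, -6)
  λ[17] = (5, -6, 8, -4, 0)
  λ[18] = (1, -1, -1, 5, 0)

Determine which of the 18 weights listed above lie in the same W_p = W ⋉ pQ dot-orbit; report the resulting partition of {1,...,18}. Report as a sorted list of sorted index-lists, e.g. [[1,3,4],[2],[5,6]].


Cartan matrix: type A_5 (|W|=720); un-permuting the 5 rows.

Ā_11 reps of the 18 weights (A_5, coords as presented):

  [1] (2, 0, 0, 6, 1);  [2] (0, 2, 1, 1, 2);  [3] (0, 2, 1, 1, 2);  [4] (0, 2, 1, 1, 2);  [5] (1, 1, 5, 1, 0);  [6] (2, 1, 0, 6, 2);  [7] (8, 0, 1, 1, 0);  [8] (2, 1, 2, 0, 0);  [9] (0, 2, 1, 1, 2);  [10] (1, 1, 5, 1, 0);  [11] (2, 1, 0, 6, 2);  [12] (2, 1, 2, 0, 0);  [13] (2, 0, 0, 6, 1);  [14] (2, 1, 2, 0, 0);  [15] (1, 1, 5, 1, 0);  [16] (2, 1, 2, 0, 0);  [17] (1, 1, 5, 1, 0);  [18] (2, 0, 0, 6, 1)

The 18 indices split into 6 linkage classes (same alcove rep ⇔ same W_11-dot-orbit):

[[1, 13, 18], [2, 3, 4, 9], [5, 10, 15, 17], [6, 11], [7], [8, 12, 14, 16]]


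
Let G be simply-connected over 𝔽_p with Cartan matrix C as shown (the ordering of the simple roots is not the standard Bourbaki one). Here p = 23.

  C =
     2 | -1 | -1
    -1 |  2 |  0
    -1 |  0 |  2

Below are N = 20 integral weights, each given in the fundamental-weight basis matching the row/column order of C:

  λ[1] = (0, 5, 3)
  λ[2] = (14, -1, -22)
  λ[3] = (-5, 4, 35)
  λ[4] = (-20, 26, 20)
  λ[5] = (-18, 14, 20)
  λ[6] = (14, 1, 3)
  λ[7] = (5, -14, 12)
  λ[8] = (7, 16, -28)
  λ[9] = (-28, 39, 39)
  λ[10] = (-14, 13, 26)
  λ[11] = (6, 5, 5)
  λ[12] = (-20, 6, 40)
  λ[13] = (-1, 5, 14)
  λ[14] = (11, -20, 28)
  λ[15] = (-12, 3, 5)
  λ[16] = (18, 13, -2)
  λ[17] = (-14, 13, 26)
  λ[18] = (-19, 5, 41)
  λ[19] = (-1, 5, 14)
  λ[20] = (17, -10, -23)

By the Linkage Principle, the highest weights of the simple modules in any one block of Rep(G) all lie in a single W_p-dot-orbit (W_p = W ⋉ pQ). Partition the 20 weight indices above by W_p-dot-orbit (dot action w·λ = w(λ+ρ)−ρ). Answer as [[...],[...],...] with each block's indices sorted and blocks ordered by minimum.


Dynkin diagram of C (from the 4 off-diagonal −1 entries): A_3.

W_23-reps of the 20 weights in Ā_23 (same 3-coord order as C):

  λ_1 → (1, 6, 4) · λ_2 → (0, 6, 15) · λ_3 → (9, 4, 9) · λ_4 → (15, 2, 4) · λ_5 → (15, 2, 4) · λ_6 → (15, 2, 4) · λ_7 → (7, 6, 6) · λ_8 → (15, 2, 4) · λ_9 → (7, 6, 6) · λ_10 → (9, 4, 9) · λ_11 → (7, 6, 6) · λ_12 → (1, 6, 4) · λ_13 → (0, 6, 15) · λ_14 → (1, 6, 4) · λ_15 → (1, 6, 4) · λ_16 → (9, 4, 9) · λ_17 → (9, 4, 9) · λ_18 → (1, 6, 4) · λ_19 → (0, 6, 15) · λ_20 → (9, 4, 9)

5 distinct reps among the 20 weights ⇒ 5 W_23-linkage classes:

[[1, 12, 14, 15, 18], [2, 13, 19], [3, 10, 16, 17, 20], [4, 5, 6, 8], [7, 9, 11]]


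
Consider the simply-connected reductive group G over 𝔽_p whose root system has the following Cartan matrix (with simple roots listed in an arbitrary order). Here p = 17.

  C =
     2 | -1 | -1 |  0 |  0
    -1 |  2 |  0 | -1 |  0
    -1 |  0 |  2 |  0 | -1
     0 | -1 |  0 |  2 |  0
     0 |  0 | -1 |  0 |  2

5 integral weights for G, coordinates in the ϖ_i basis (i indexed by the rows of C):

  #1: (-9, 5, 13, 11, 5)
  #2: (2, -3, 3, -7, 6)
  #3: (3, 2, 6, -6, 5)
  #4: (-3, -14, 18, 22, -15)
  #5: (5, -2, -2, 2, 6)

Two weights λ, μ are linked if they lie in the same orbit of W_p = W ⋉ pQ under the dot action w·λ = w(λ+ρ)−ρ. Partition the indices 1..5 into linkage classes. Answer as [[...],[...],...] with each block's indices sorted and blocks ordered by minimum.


C ↔ A_5 under row/col permutation; |W(A_5)| = 720.

Each λ_j+ρ reduced to Ā_17; 5-tuples below use C's row order:

  λ_1+ρ ↦ (4, 1, 1, 2, 6)
  λ_2+ρ ↦ (4, 1, 1, 2, 6)
  λ_3+ρ ↦ (2, 2, 7, 0, 3)
  λ_4+ρ ↦ (3, 0, 4, 2, 6)
  λ_5+ρ ↦ (4, 1, 1, 2, 6)

These 5 weights hit 3 W_17-dot-orbits; sizes (3, 1, 1):

[[1, 2, 5], [3], [4]]


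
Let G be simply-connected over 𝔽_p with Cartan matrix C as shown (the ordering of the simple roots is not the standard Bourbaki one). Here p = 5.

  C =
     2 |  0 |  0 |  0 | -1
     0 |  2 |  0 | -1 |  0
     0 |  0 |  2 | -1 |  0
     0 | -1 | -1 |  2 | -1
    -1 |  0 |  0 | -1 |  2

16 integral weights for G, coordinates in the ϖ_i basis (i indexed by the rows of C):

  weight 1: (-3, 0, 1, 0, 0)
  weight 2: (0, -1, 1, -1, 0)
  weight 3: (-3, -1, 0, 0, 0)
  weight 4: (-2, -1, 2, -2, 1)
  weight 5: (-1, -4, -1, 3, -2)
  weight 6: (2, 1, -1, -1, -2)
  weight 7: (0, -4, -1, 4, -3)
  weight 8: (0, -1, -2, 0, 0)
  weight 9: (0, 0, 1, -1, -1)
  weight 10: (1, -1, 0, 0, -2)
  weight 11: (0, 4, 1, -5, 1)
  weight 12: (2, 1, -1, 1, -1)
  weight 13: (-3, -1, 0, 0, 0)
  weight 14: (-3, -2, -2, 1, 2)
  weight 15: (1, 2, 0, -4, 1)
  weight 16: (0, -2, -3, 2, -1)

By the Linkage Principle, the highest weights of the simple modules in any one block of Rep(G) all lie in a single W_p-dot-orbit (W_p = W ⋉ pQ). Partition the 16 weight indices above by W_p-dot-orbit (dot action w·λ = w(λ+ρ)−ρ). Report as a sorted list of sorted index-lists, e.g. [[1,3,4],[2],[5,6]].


Root system D_5: the 5×5 matrix C matches after relabeling.

Each λ_j+ρ reduced to Ā_5; 5-tuples below use C's row order:

  1: (1, 1, 2, 0, 0) · 2: (1, 0, 2, 0, 1) · 3: (1, 0, 1, 0, 1) · 4: (1, 1, 2, 0, 0) · 5: (1, 3, 0, 0, 0) · 6: (2, 1, 1, 0, 0) · 7: (1, 3, 0, 0, 0) · 8: (1, 0, 1, 0, 1) · 9: (1, 1, 2, 0, 0) · 10: (1, 0, 1, 0, 1) · 11: (1, 1, 2, 0, 0) · 12: (1, 0, 2, 0, 1) · 13: (1, 0, 1, 0, 1) · 14: (2, 1, 1, 0, 0) · 15: (1, 0, 2, 0, 1) · 16: (1, 1, 2, 0, 0)

5 distinct reps among the 16 weights ⇒ 5 W_5-linkage classes:

[[1, 4, 9, 11, 16], [2, 12, 15], [3, 8, 10, 13], [5, 7], [6, 14]]


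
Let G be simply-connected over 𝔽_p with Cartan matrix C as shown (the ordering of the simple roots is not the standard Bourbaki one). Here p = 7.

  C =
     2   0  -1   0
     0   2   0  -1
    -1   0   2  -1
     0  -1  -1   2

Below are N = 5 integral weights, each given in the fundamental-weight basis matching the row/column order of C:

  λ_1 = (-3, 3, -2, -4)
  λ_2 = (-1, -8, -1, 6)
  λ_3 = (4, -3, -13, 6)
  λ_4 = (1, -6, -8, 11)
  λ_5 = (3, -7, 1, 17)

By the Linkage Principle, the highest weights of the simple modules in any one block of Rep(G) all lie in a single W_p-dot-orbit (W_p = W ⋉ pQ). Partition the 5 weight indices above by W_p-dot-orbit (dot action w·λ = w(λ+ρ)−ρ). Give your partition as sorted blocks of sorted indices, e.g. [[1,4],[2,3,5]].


Root system A_4: the 4×4 matrix C matches after relabeling.

Alcove-folded reps (p=7, 5 weights, presented ϖ-order):

  1: (3, 2, 1, 0)
  2: (0, 7, 0, 0)
  3: (0, 0, 2, 0)
  4: (0, 0, 2, 0)
  5: (3, 2, 1, 0)

Partition of {1..5} into 3 W_7-dot-orbits:

[[1, 5], [2], [3, 4]]


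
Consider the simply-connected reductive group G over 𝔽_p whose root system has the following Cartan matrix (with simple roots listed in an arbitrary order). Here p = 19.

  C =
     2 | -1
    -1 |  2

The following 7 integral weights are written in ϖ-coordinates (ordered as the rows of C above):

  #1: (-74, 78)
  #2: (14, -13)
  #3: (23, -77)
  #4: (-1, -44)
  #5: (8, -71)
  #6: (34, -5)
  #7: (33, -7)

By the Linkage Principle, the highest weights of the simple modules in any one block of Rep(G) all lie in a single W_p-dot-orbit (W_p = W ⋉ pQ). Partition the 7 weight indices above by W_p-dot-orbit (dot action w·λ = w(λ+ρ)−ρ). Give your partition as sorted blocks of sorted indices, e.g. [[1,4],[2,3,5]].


C ↔ A_2 under row/col permutation; |W(A_2)| = 6.

Ā_19 reps of the 7 weights (A_2, coords as presented):

  λ_1+ρ ↦ (13, 3) · λ_2+ρ ↦ (3, 12) · λ_3+ρ ↦ (0, 14) · λ_4+ρ ↦ (0, 14) · λ_5+ρ ↦ (4, 9) · λ_6+ρ ↦ (3, 12) · λ_7+ρ ↦ (4, 9)

The 7 indices split into 4 linkage classes (same alcove rep ⇔ same W_19-dot-orbit):

[[1], [2, 6], [3, 4], [5, 7]]


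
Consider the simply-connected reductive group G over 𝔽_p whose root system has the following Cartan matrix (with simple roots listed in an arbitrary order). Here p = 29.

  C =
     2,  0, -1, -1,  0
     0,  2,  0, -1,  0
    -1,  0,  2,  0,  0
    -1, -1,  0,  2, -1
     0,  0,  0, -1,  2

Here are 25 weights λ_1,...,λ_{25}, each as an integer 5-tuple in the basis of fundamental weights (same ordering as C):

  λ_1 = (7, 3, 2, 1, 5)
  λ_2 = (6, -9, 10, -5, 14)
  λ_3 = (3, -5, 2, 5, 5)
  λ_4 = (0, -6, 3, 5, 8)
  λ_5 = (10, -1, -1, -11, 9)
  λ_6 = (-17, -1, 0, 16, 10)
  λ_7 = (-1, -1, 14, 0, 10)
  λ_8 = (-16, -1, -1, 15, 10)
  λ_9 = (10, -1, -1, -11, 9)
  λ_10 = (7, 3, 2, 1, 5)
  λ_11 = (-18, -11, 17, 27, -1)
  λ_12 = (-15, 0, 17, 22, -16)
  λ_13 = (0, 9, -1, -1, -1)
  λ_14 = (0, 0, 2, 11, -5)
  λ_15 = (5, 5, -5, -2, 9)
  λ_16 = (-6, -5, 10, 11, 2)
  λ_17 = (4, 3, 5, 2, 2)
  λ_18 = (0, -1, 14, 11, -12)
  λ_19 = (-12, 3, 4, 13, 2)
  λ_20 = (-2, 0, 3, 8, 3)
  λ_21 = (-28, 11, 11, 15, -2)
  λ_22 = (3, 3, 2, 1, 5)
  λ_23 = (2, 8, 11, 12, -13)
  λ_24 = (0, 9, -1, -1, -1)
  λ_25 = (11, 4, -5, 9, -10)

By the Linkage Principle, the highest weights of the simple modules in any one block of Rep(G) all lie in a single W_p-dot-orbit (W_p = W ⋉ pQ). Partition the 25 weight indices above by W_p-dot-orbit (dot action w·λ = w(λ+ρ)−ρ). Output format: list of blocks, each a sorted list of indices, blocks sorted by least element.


Type D_5, rank 5, |W|=1920; reorder rows/cols to standard.

W_29-reps of the 25 weights in Ā_29 (same 5-coord order as C):

  λ_1+ρ ↦ (4, 4, 3, 2, 6) · λ_2+ρ ↦ (5, 4, 6, 3, 3) · λ_3+ρ ↦ (4, 4, 3, 2, 6) · λ_4+ρ ↦ (1, 5, 4, 1, 9) · λ_5+ρ ↦ (1, 10, 0, 0, 0) · λ_6+ρ ↦ (0, 0, 15, 1, 11) · λ_7+ρ ↦ (0, 0, 15, 1, 11) · λ_8+ρ ↦ (0, 0, 15, 1, 11) · λ_9+ρ ↦ (1, 10, 0, 0, 0) · λ_10+ρ ↦ (4, 4, 3, 2, 6) · λ_11+ρ ↦ (1, 10, 0, 0, 0) · λ_12+ρ ↦ (1, 5, 4, 1, 9) · λ_13+ρ ↦ (1, 10, 0, 0, 0) · λ_14+ρ ↦ (1, 1, 3, 8, 4) · λ_15+ρ ↦ (1, 5, 4, 1, 9) · λ_16+ρ ↦ (5, 4, 6, 3, 3) · λ_17+ρ ↦ (5, 4, 6, 3, 3) · λ_18+ρ ↦ (0, 0, 15, 1, 11) · λ_19+ρ ↦ (5, 4, 6, 3, 3) · λ_20+ρ ↦ (1, 1, 3, 8, 4) · λ_21+ρ ↦ (0, 0, 15, 1, 11) · λ_22+ρ ↦ (4, 4, 3, 2, 6) · λ_23+ρ ↦ (1, 1, 3, 8, 4) · λ_24+ρ ↦ (1, 10, 0, 0, 0) · λ_25+ρ ↦ (1, 5, 4, 1, 9)

6 distinct reps among the 25 weights ⇒ 6 W_29-linkage classes:

[[1, 3, 10, 22], [2, 16, 17, 19], [4, 12, 15, 25], [5, 9, 11, 13, 24], [6, 7, 8, 18, 21], [14, 20, 23]]


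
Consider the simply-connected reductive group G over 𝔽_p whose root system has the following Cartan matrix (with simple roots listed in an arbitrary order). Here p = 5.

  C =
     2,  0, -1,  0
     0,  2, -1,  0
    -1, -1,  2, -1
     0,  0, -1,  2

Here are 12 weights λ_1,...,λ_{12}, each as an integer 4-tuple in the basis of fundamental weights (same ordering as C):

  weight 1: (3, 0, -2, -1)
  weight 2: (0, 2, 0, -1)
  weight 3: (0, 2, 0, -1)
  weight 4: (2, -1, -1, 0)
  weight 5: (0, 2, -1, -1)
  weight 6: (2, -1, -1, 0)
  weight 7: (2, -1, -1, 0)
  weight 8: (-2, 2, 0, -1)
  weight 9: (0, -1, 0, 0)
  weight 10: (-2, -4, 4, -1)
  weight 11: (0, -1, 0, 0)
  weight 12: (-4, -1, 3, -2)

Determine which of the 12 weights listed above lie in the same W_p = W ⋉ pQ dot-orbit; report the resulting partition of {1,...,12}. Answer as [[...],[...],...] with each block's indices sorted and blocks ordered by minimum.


C ↔ D_4 under row/col permutation; |W(D_4)| = 192.

Folding the 12 weights λ_j+ρ into Ā_5 (reps in the given 4-coord order):

  [1] (3, 0, 0, 1);  [2] (1, 3, 0, 0);  [3] (1, 3, 0, 0);  [4] (3, 0, 0, 1);  [5] (1, 3, 0, 0);  [6] (3, 0, 0, 1);  [7] (3, 0, 0, 1);  [8] (1, 3, 0, 0);  [9] (1, 0, 1, 1);  [10] (1, 3, 0, 0);  [11] (1, 0, 1, 1);  [12] (3, 0, 0, 1)

Partition of {1..12} into 3 W_5-dot-orbits:

[[1, 4, 6, 7, 12], [2, 3, 5, 8, 10], [9, 11]]


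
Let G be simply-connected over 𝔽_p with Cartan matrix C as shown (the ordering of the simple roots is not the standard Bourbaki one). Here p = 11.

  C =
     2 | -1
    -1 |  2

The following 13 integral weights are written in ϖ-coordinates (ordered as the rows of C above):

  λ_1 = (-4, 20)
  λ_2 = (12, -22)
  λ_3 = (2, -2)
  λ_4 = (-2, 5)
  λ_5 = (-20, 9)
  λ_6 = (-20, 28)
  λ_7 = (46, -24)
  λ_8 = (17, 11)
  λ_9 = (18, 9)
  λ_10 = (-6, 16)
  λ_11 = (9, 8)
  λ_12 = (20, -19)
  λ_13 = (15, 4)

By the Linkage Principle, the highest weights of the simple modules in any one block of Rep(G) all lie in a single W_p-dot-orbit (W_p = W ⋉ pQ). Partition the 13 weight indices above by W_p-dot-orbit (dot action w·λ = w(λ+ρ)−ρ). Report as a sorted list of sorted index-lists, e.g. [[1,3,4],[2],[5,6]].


Cartan matrix: type A_2 (|W|=6); un-permuting the 2 rows.

Ā_11 reps of the 13 weights (A_2, coords as presented):

  λ_1+ρ ↦ (7, 1) · λ_2+ρ ↦ (2, 1) · λ_3+ρ ↦ (2, 1) · λ_4+ρ ↦ (1, 5) · λ_5+ρ ↦ (2, 1) · λ_6+ρ ↦ (7, 1) · λ_7+ρ ↦ (2, 1) · λ_8+ρ ↦ (7, 1) · λ_9+ρ ↦ (7, 1) · λ_10+ρ ↦ (1, 5) · λ_11+ρ ↦ (2, 1) · λ_12+ρ ↦ (7, 1) · λ_13+ρ ↦ (1, 5)

Grouping the 13 weights by Ā_11-representative: 3 linkage classes.

[[1, 6, 8, 9, 12], [2, 3, 5, 7, 11], [4, 10, 13]]


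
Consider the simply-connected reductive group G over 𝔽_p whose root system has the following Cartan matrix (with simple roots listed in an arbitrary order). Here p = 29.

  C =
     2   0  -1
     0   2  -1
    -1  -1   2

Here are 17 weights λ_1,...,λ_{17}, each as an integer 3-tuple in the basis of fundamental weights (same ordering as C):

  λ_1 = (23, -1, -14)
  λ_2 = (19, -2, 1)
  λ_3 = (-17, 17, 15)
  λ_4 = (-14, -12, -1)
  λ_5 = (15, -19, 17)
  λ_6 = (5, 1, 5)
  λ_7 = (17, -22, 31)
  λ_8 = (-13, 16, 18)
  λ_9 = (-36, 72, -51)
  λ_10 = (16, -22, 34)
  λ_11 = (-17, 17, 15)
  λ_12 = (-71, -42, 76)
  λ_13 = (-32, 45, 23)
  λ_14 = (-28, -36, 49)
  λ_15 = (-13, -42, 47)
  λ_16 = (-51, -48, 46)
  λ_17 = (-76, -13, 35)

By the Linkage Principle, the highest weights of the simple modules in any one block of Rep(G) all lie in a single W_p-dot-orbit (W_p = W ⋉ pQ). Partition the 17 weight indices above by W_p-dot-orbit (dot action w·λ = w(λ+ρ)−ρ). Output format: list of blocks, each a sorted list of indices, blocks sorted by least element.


Root system A_3: the 3×3 matrix C matches after relabeling.

W_29-reps of the 17 weights in Ā_29 (same 3-coord order as C):

    λ_1+ρ ↦ (11, 13, 0)
    λ_2+ρ ↦ (20, 1, 1)
    λ_3+ρ ↦ (11, 13, 0)
    λ_4+ρ ↦ (11, 13, 0)
    λ_5+ρ ↦ (11, 13, 0)
    λ_6+ρ ↦ (6, 2, 6)
    λ_7+ρ ↦ (3, 0, 8)
    λ_8+ρ ↦ (5, 10, 7)
    λ_9+ρ ↦ (6, 2, 6)
    λ_10+ρ ↦ (6, 2, 6)
    λ_11+ρ ↦ (11, 13, 0)
    λ_12+ρ ↦ (5, 10, 7)
    λ_13+ρ ↦ (5, 10, 2)
    λ_14+ρ ↦ (6, 2, 6)
    λ_15+ρ ↦ (5, 10, 7)
    λ_16+ρ ↦ (3, 0, 8)
    λ_17+ρ ↦ (5, 10, 7)

The 17 indices split into 6 linkage classes (same alcove rep ⇔ same W_29-dot-orbit):

[[1, 3, 4, 5, 11], [2], [6, 9, 10, 14], [7, 16], [8, 12, 15, 17], [13]]


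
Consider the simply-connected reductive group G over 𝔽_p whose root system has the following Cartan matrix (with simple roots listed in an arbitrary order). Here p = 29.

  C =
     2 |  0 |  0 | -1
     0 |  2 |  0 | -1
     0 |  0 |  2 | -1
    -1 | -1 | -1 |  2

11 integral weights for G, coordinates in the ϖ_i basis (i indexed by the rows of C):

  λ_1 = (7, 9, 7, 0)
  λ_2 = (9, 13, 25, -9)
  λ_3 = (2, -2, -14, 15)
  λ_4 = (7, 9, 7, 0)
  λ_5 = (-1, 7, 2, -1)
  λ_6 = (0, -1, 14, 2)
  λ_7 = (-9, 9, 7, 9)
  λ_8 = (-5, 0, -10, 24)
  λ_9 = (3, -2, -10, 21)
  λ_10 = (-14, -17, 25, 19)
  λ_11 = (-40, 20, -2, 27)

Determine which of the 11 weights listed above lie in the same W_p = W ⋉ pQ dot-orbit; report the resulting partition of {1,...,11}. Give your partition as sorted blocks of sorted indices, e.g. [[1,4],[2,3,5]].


Type D_4, rank 4, |W|=192; reorder rows/cols to standard.

Ā_29 reps of the 11 weights (D_4, coords as presented):

  [1] (8, 10, 8, 1) · [2] (3, 1, 13, 2) · [3] (3, 1, 13, 2) · [4] (8, 10, 8, 1) · [5] (0, 8, 3, 0) · [6] (1, 0, 15, 3) · [7] (8, 10, 8, 1) · [8] (4, 1, 9, 3) · [9] (4, 1, 9, 3) · [10] (4, 1, 9, 3) · [11] (8, 10, 8, 1)

Linkage partition of the 11 weights (5 classes, p=29):

[[1, 4, 7, 11], [2, 3], [5], [6], [8, 9, 10]]


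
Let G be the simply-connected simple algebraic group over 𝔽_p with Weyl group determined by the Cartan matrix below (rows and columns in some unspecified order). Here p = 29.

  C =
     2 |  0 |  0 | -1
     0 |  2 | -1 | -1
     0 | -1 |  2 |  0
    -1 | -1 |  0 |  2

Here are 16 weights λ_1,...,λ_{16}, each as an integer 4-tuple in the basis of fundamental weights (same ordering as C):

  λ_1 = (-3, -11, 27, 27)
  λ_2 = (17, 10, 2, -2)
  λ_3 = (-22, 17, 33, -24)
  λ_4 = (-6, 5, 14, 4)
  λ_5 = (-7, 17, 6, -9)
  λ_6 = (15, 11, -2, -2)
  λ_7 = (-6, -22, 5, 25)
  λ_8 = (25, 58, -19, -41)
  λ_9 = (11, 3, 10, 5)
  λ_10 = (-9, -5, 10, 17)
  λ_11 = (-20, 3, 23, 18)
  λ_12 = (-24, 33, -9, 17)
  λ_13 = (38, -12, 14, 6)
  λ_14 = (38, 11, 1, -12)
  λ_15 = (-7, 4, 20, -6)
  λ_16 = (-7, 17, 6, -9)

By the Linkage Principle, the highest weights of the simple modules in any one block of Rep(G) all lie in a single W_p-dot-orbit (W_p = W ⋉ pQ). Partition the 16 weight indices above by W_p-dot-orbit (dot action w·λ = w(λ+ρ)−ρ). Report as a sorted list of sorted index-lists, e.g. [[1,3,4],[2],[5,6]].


Type A_4, rank 4, |W|=120; reorder rows/cols to standard.

Alcove-folded reps (p=29, 16 weights, presented ϖ-order):

    1: (15, 10, 1, 1)
    2: (15, 10, 1, 1)
    3: (5, 6, 15, 0)
    4: (5, 6, 15, 0)
    5: (8, 4, 7, 6)
    6: (15, 10, 1, 1)
    7: (5, 6, 15, 0)
    8: (15, 10, 1, 1)
    9: (8, 4, 7, 6)
    10: (8, 4, 7, 6)
    11: (1, 4, 6, 0)
    12: (5, 6, 15, 0)
    13: (8, 4, 7, 6)
    14: (15, 10, 1, 1)
    15: (5, 6, 15, 0)
    16: (8, 4, 7, 6)

Partition of {1..16} into 4 W_29-dot-orbits:

[[1, 2, 6, 8, 14], [3, 4, 7, 12, 15], [5, 9, 10, 13, 16], [11]]


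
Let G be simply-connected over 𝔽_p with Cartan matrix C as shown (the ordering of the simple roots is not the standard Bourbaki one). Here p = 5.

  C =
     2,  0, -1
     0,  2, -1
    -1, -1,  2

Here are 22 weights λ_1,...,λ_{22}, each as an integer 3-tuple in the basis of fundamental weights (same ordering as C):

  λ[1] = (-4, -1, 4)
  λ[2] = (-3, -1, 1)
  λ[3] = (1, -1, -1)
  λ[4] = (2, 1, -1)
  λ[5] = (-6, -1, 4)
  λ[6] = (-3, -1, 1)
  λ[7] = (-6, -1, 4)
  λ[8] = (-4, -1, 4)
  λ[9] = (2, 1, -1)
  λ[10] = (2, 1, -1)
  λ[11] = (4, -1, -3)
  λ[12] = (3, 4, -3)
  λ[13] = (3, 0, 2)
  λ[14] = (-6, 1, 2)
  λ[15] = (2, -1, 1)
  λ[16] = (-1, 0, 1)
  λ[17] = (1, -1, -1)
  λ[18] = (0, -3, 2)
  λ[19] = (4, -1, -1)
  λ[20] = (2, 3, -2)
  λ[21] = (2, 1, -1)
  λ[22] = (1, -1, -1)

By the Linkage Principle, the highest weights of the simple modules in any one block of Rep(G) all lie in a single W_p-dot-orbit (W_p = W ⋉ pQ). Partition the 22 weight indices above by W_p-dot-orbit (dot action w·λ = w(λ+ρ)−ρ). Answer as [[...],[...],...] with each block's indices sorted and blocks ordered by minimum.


Type A_3, rank 3, |W|=24; reorder rows/cols to standard.

Ā_5 reps of the 22 weights (A_3, coords as presented):

  [1] (3, 0, 2)
  [2] (2, 0, 0)
  [3] (2, 0, 0)
  [4] (3, 2, 0)
  [5] (5, 0, 0)
  [6] (2, 0, 0)
  [7] (5, 0, 0)
  [8] (3, 0, 2)
  [9] (3, 2, 0)
  [10] (3, 2, 0)
  [11] (3, 2, 0)
  [12] (0, 1, 2)
  [13] (1, 2, 1)
  [14] (3, 0, 2)
  [15] (3, 0, 2)
  [16] (0, 1, 2)
  [17] (2, 0, 0)
  [18] (1, 2, 1)
  [19] (5, 0, 0)
  [20] (1, 2, 1)
  [21] (3, 2, 0)
  [22] (2, 0, 0)

The 22 indices split into 6 linkage classes (same alcove rep ⇔ same W_5-dot-orbit):

[[1, 8, 14, 15], [2, 3, 6, 17, 22], [4, 9, 10, 11, 21], [5, 7, 19], [12, 16], [13, 18, 20]]


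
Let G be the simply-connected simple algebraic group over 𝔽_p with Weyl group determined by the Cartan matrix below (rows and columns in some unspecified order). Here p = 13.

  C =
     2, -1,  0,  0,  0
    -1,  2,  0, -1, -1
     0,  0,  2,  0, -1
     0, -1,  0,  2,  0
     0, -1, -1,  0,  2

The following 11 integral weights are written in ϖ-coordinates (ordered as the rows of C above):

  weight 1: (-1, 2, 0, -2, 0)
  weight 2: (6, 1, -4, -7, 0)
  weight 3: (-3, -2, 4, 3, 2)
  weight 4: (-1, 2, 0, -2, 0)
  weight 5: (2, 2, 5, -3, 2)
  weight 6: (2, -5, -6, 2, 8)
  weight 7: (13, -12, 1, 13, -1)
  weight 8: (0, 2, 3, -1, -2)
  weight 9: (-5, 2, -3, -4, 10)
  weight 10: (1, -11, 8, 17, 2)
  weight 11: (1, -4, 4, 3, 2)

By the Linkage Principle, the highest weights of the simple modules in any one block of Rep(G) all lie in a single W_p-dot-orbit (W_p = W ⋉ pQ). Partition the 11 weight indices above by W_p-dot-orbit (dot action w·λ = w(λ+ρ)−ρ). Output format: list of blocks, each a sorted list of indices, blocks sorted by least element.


Dynkin diagram of C (from the 8 off-diagonal −1 entries): D_5.

W_13-reps of the 11 weights in Ā_13 (same 5-coord order as C):

  [1] (0, 2, 1, 1, 1) · [2] (1, 2, 3, 0, 1) · [3] (1, 2, 5, 1, 0) · [4] (0, 2, 1, 1, 1) · [5] (1, 2, 3, 0, 1) · [6] (1, 2, 5, 1, 0) · [7] (1, 2, 5, 1, 0) · [8] (1, 2, 3, 0, 1) · [9] (0, 2, 1, 1, 1) · [10] (1, 2, 5, 1, 0) · [11] (1, 2, 5, 1, 0)

3 distinct reps among the 11 weights ⇒ 3 W_13-linkage classes:

[[1, 4, 9], [2, 5, 8], [3, 6, 7, 10, 11]]


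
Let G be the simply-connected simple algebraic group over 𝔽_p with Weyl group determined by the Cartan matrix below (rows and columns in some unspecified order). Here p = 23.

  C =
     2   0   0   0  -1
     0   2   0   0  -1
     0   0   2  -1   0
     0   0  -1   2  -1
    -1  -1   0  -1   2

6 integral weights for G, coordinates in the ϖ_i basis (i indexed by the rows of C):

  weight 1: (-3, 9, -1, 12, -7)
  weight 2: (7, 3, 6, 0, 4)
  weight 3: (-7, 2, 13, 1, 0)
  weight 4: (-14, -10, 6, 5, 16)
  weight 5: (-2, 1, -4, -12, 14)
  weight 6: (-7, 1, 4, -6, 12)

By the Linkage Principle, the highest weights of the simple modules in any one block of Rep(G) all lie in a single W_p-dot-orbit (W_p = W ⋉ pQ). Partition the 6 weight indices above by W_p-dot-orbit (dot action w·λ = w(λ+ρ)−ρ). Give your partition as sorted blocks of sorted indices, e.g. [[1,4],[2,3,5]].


D_5 Cartan matrix, 5 simple roots permuted; ρ=(1,1,1,1,1).

Each λ_j+ρ reduced to Ā_23; 5-tuples below use C's row order:

  λ_1 → (6, 2, 0, 5, 2);  λ_2 → (6, 2, 0, 5, 2);  λ_3 → (1, 2, 11, 3, 0);  λ_4 → (6, 2, 0, 5, 2);  λ_5 → (1, 2, 11, 3, 0);  λ_6 → (6, 2, 0, 5, 2)

The 6 indices split into 2 linkage classes (same alcove rep ⇔ same W_23-dot-orbit):

[[1, 2, 4, 6], [3, 5]]


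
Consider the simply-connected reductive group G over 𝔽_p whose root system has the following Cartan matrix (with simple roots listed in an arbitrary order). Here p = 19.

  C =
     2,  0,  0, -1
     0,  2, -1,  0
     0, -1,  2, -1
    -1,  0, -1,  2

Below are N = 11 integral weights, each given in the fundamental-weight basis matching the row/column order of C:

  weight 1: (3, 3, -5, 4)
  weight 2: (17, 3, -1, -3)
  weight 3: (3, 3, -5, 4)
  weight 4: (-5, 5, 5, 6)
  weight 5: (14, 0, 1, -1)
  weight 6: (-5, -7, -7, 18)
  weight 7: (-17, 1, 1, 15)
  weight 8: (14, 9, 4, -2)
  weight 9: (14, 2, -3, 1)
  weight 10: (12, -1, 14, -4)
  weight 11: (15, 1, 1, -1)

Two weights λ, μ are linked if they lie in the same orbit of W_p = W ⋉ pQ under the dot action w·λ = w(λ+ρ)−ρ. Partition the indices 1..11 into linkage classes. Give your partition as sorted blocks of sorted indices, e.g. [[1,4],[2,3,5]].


Dynkin diagram of C (from the 6 off-diagonal −1 entries): A_4.

Ā_19 reps of the 11 weights (A_4, coords as presented):

  1: (4, 0, 4, 1)
  2: (15, 1, 2, 0)
  3: (4, 0, 4, 1)
  4: (4, 6, 6, 3)
  5: (15, 1, 2, 0)
  6: (4, 6, 6, 3)
  7: (15, 1, 2, 0)
  8: (4, 0, 4, 1)
  9: (15, 1, 2, 0)
  10: (4, 6, 6, 3)
  11: (15, 1, 2, 0)

Partition of {1..11} into 3 W_19-dot-orbits:

[[1, 3, 8], [2, 5, 7, 9, 11], [4, 6, 10]]


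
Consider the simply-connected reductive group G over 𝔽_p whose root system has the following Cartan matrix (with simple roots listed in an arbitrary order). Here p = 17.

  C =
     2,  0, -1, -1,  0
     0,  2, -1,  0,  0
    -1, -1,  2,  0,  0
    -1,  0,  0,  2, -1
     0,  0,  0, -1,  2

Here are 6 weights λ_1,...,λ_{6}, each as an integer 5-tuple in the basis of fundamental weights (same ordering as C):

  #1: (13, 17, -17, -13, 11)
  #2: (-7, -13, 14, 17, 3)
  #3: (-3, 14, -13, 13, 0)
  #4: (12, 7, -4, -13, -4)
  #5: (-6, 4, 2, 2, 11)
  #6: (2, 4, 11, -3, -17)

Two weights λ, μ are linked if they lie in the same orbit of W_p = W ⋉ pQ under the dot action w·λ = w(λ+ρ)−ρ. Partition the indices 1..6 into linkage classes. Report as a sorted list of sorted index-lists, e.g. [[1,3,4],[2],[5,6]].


Dynkin diagram of C (from the 8 off-diagonal −1 entries): A_5.

Each λ_j+ρ reduced to Ā_17; 5-tuples below use C's row order:

  1: (12, 1, 2, 0, 1);  2: (1, 2, 2, 2, 9);  3: (12, 1, 2, 0, 1);  4: (1, 2, 2, 2, 9);  5: (1, 2, 2, 2, 9);  6: (12, 1, 2, 0, 1)

Linkage partition of the 6 weights (2 classes, p=17):

[[1, 3, 6], [2, 4, 5]]


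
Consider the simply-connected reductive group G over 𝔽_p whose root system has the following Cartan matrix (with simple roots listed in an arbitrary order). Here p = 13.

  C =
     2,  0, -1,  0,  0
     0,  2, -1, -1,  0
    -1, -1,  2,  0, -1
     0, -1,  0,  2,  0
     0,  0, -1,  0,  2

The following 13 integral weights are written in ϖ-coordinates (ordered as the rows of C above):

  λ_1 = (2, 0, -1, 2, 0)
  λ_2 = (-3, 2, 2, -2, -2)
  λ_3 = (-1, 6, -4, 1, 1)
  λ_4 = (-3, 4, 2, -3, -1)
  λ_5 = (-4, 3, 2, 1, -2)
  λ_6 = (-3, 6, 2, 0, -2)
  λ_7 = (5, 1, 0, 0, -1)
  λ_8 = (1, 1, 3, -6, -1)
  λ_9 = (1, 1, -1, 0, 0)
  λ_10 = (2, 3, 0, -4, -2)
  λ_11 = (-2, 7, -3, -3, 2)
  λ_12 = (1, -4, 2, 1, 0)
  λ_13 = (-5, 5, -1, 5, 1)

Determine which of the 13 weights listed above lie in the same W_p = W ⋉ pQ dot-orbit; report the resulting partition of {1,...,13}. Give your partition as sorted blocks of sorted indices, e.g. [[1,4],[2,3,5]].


Cartan matrix: type D_5 (|W|=1920); un-permuting the 5 rows.

W_13-reps of the 13 weights in Ā_13 (same 5-coord order as C):

  [1] (3, 1, 0, 3, 1);  [2] (2, 2, 0, 1, 1);  [3] (2, 3, 1, 2, 0);  [4] (2, 3, 1, 2, 0);  [5] (2, 3, 1, 2, 0);  [6] (2, 2, 0, 1, 1);  [7] (6, 2, 1, 1, 0);  [8] (2, 3, 1, 2, 0);  [9] (2, 2, 0, 1, 1);  [10] (3, 1, 0, 3, 1);  [11] (2, 3, 1, 2, 0);  [12] (2, 2, 0, 1, 1);  [13] (0, 1, 1, 5, 2)

Linkage partition of the 13 weights (5 classes, p=13):

[[1, 10], [2, 6, 9, 12], [3, 4, 5, 8, 11], [7], [13]]


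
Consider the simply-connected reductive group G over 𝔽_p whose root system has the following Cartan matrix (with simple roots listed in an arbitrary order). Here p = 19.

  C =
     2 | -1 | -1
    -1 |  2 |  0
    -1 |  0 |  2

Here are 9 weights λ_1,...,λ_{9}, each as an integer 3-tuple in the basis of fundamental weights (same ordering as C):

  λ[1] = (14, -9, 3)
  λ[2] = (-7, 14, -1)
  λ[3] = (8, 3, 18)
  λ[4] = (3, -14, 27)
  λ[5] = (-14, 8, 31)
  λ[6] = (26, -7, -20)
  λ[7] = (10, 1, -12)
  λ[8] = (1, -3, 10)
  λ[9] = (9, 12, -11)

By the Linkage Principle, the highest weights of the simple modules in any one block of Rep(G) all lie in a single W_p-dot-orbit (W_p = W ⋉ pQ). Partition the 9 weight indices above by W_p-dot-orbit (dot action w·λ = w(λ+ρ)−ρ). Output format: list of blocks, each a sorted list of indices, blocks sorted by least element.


Dynkin diagram of C (from the 4 off-diagonal −1 entries): A_3.

Ā_19 reps of the 9 weights (A_3, coords as presented):

  [1] (7, 8, 4) · [2] (0, 9, 6) · [3] (0, 9, 6) · [4] (0, 9, 6) · [5] (0, 9, 6) · [6] (0, 2, 11) · [7] (0, 2, 11) · [8] (0, 2, 11) · [9] (0, 9, 6)

These 9 weights hit 3 W_19-dot-orbits; sizes (1, 5, 3):

[[1], [2, 3, 4, 5, 9], [6, 7, 8]]


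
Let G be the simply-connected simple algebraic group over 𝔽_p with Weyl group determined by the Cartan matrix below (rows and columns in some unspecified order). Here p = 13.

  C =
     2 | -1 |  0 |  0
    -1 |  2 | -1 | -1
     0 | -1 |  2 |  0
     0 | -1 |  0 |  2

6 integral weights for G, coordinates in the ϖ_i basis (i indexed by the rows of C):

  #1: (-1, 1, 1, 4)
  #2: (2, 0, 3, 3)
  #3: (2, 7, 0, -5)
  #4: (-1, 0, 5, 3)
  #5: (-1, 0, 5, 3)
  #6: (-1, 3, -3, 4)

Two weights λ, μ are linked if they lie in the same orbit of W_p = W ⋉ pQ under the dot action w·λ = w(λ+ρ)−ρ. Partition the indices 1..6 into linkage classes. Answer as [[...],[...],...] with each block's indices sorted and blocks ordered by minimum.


D_4 Cartan matrix, 4 simple roots permuted; ρ=(1,1,1,1).

Each λ_j+ρ reduced to Ā_13; 4-tuples below use C's row order:

    [1] (0, 2, 2, 5)
    [2] (3, 1, 4, 4)
    [3] (3, 1, 1, 4)
    [4] (0, 1, 6, 4)
    [5] (0, 1, 6, 4)
    [6] (0, 2, 2, 5)

Grouping the 6 weights by Ā_13-representative: 4 linkage classes.

[[1, 6], [2], [3], [4, 5]]


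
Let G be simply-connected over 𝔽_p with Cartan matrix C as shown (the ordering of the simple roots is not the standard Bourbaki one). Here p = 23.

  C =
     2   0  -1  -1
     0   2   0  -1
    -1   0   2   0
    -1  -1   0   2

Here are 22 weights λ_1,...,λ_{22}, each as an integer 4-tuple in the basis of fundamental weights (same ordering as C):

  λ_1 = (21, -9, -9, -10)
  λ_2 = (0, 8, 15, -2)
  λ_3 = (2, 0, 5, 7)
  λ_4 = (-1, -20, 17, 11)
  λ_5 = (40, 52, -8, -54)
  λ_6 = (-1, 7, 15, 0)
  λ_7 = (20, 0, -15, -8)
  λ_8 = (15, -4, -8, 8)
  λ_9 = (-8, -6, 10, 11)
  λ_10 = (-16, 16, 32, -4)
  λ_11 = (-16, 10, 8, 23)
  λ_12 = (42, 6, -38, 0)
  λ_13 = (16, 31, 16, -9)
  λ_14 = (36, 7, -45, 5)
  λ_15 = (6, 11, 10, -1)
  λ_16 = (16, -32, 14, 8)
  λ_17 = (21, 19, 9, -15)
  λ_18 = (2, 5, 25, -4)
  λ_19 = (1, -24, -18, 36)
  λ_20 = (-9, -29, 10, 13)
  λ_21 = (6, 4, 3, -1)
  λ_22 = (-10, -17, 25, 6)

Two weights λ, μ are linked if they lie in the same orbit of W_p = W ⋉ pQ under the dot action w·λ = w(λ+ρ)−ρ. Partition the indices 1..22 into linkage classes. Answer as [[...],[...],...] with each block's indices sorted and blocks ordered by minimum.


Dynkin diagram of C (from the 6 off-diagonal −1 entries): A_4.

λ_j+ρ reflected into Ā_23 (⟨·,θ^∨⟩≤23); 4-tuples as given:

    [1] (3, 9, 5, 5)
    [2] (0, 6, 14, 1)
    [3] (3, 1, 6, 8)
    [4] (7, 5, 4, 0)
    [5] (7, 5, 4, 0)
    [6] (0, 6, 14, 1)
    [7] (0, 6, 14, 1)
    [8] (9, 1, 5, 6)
    [9] (7, 5, 4, 0)
    [10] (3, 9, 5, 5)
    [11] (3, 1, 6, 8)
    [12] (9, 1, 5, 6)
    [13] (3, 1, 6, 8)
    [14] (9, 1, 5, 6)
    [15] (7, 5, 4, 0)
    [16] (3, 9, 5, 5)
    [17] (3, 9, 5, 5)
    [18] (3, 3, 14, 0)
    [19] (0, 6, 14, 1)
    [20] (3, 1, 6, 8)
    [21] (7, 5, 4, 0)
    [22] (9, 1, 5, 6)

The 22 indices split into 6 linkage classes (same alcove rep ⇔ same W_23-dot-orbit):

[[1, 10, 16, 17], [2, 6, 7, 19], [3, 11, 13, 20], [4, 5, 9, 15, 21], [8, 12, 14, 22], [18]]


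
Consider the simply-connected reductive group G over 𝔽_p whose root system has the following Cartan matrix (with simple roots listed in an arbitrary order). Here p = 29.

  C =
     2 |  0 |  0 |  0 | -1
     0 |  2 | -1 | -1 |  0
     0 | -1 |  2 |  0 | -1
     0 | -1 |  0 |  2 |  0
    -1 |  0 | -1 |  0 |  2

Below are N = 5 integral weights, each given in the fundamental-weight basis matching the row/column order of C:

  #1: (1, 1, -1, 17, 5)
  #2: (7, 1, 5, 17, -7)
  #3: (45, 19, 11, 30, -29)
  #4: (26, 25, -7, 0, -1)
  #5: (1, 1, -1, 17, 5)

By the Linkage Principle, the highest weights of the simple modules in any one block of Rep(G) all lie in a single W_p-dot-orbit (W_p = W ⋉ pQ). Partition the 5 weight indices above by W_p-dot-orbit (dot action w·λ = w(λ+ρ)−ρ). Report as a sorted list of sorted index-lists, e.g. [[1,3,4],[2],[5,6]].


C ↔ A_5 under row/col permutation; |W(A_5)| = 720.

W_29-reps of the 5 weights in Ā_29 (same 5-coord order as C):

    λ_1 → (2, 2, 0, 18, 6)
    λ_2 → (2, 2, 0, 18, 6)
    λ_3 → (6, 1, 16, 3, 1)
    λ_4 → (2, 2, 0, 18, 6)
    λ_5 → (2, 2, 0, 18, 6)

These 5 weights hit 2 W_29-dot-orbits; sizes (4, 1):

[[1, 2, 4, 5], [3]]


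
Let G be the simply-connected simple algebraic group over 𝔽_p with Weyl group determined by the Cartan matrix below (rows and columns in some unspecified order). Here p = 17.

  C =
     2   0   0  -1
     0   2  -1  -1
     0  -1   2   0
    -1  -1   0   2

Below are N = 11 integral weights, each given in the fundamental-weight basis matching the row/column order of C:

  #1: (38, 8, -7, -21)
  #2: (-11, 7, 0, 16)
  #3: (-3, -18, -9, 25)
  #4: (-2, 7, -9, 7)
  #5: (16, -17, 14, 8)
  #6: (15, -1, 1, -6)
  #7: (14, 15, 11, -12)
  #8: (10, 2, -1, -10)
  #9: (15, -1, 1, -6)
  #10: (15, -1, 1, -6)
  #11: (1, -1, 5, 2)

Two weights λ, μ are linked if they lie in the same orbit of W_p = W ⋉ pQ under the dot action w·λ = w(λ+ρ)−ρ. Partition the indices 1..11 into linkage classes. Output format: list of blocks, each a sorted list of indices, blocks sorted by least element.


Type A_4, rank 4, |W|=120; reorder rows/cols to standard.

Each λ_j+ρ reduced to Ā_17; 4-tuples below use C's row order:

  1: (2, 0, 6, 3) · 2: (1, 0, 8, 7) · 3: (1, 0, 8, 7) · 4: (1, 0, 8, 7) · 5: (1, 0, 8, 7) · 6: (11, 2, 3, 0) · 7: (11, 2, 3, 0) · 8: (2, 0, 6, 3) · 9: (11, 2, 3, 0) · 10: (11, 2, 3, 0) · 11: (2, 0, 6, 3)

The 11 indices split into 3 linkage classes (same alcove rep ⇔ same W_17-dot-orbit):

[[1, 8, 11], [2, 3, 4, 5], [6, 7, 9, 10]]


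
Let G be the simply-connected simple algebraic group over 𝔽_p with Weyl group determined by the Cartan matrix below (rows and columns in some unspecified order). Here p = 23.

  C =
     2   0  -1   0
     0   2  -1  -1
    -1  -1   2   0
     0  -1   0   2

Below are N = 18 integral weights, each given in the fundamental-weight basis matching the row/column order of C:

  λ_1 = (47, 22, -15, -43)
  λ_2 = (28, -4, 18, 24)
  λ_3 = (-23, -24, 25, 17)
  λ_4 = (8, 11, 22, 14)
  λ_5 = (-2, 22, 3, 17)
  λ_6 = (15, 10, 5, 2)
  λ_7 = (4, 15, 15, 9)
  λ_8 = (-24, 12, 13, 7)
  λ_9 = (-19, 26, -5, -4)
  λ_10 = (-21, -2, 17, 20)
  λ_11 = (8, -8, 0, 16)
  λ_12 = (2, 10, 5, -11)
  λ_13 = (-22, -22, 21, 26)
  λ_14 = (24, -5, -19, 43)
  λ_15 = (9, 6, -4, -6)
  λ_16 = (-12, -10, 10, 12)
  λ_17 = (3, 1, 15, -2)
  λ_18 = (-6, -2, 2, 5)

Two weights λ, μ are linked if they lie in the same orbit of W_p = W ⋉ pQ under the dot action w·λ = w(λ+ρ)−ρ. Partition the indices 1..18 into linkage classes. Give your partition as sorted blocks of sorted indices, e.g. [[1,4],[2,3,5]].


Cartan matrix: type A_4 (|W|=120); un-permuting the 4 rows.

Folding the 18 weights λ_j+ρ into Ā_23 (reps in the given 4-coord order):

  λ_1 → (2, 0, 9, 4);  λ_2 → (4, 1, 16, 1);  λ_3 → (0, 1, 18, 1);  λ_4 → (2, 0, 9, 4);  λ_5 → (0, 1, 18, 1);  λ_6 → (3, 1, 6, 10);  λ_7 → (7, 1, 2, 4);  λ_8 → (2, 0, 9, 4);  λ_9 → (0, 1, 18, 1);  λ_10 → (2, 2, 1, 3);  λ_11 → (3, 1, 6, 10);  λ_12 → (3, 1, 6, 10);  λ_13 → (4, 1, 16, 1);  λ_14 → (4, 1, 16, 1);  λ_15 → (7, 1, 2, 4);  λ_16 → (2, 0, 9, 4);  λ_17 → (4, 1, 16, 1);  λ_18 → (2, 2, 1, 3)

6 distinct reps among the 18 weights ⇒ 6 W_23-linkage classes:

[[1, 4, 8, 16], [2, 13, 14, 17], [3, 5, 9], [6, 11, 12], [7, 15], [10, 18]]


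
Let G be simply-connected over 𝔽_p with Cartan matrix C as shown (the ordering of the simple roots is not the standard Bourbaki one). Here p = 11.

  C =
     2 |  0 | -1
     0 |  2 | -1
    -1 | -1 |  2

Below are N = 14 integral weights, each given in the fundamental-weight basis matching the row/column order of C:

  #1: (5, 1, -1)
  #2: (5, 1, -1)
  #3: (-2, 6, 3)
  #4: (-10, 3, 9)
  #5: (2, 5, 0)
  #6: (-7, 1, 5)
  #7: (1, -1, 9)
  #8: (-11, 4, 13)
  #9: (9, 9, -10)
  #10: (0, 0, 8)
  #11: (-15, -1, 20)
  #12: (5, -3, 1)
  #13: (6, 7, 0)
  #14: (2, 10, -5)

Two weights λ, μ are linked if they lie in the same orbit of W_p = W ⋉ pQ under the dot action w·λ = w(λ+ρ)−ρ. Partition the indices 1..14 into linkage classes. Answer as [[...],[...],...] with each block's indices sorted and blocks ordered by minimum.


Root system A_3: the 3×3 matrix C matches after relabeling.

λ_j+ρ reflected into Ā_11 (⟨·,θ^∨⟩≤11); 3-tuples as given:

  λ_1 → (6, 2, 0)
  λ_2 → (6, 2, 0)
  λ_3 → (1, 7, 3)
  λ_4 → (6, 1, 1)
  λ_5 → (3, 6, 1)
  λ_6 → (6, 2, 0)
  λ_7 → (1, 1, 9)
  λ_8 → (2, 3, 1)
  λ_9 → (1, 1, 9)
  λ_10 → (1, 1, 9)
  λ_11 → (1, 7, 3)
  λ_12 → (6, 2, 0)
  λ_13 → (2, 3, 1)
  λ_14 → (1, 7, 3)

Linkage partition of the 14 weights (6 classes, p=11):

[[1, 2, 6, 12], [3, 11, 14], [4], [5], [7, 9, 10], [8, 13]]
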